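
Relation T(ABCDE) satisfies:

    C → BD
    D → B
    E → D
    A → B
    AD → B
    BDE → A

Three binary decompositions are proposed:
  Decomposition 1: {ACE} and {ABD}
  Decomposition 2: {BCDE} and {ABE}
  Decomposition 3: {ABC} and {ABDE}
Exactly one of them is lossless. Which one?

Decomposition 2

Decomposition 1: common = {A}, closure = {AB} → lossy.
Decomposition 2: common = {BE}, closure = {ABDE} → lossless.
Decomposition 3: common = {AB}, closure = {AB} → lossy.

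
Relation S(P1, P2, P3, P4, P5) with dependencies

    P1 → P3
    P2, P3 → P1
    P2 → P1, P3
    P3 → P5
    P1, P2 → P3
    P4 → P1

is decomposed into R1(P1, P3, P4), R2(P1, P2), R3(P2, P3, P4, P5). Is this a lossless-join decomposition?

Chase test. Columns are P1, P2, P3, P4, P5; row i has aⱼ where attribute j ∈ Ri, else bᵢⱼ.
Initial tableau (one row per fragment):
  row 1: a1 b12 a3 a4 b15
  row 2: a1 a2 b23 b24 b25
  row 3: b31 a2 a3 a4 a5
Rows 1 and 2 agree on P1; apply P1→P3 and equate their P3 entries.
Rows 2 and 3 agree on P2, P3; apply P2, P3→P1 and equate their P1 entries.
Rows 1 and 2 agree on P3; apply P3→P5 and equate their P5 entries.
Rows 1 and 3 agree on P3; apply P3→P5 and equate their P5 entries.
Row 3 is now all distinguished symbols — the join is lossless.

Yes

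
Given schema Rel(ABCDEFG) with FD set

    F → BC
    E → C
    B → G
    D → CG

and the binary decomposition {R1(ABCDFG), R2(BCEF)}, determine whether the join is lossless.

No

Common attributes: R1 ∩ R2 = {BCF}.
Closure of {BCF}: B → G applies, adding G. So (BCF)⁺ = {BCFG}.
The closure contains neither all of R1 = {ABCDFG} nor all of R2 = {BCEF}, so the common attributes are not a superkey of either fragment. The join is lossy.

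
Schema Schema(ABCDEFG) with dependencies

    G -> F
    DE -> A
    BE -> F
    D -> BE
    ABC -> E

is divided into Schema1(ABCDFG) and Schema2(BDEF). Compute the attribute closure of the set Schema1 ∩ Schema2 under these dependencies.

Schema1 ∩ Schema2 = {BDF}.
D → BE applies, adding E
DE → A applies, adding A
Closure: {ABDEF}.

ABDEF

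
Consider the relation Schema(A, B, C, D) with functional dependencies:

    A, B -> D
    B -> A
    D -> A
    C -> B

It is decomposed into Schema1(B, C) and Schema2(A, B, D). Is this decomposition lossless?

Common attributes: Schema1 ∩ Schema2 = {B}.
Closure of {B}: B → A applies, adding A; A, B → D applies, adding D. So (B)⁺ = {A, B, D}.
This closure contains every attribute of Schema2, so Schema1 ∩ Schema2 → Schema2. The join is lossless.

Yes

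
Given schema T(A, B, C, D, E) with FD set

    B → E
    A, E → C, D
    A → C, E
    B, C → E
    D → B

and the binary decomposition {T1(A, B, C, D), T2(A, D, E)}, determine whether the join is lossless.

Yes

Common attributes: T1 ∩ T2 = {A, D}.
Closure of {A, D}: A → C, E applies, adding C, E; D → B applies, adding B. So (A, D)⁺ = {A, B, C, D, E}.
This closure contains every attribute of T1, so T1 ∩ T2 → T1. The join is lossless.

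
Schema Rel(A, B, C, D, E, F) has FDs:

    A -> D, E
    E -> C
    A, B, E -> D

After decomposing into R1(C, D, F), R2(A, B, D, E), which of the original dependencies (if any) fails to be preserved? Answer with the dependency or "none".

E -> C

Check E → C: no single fragment contains all of {C, E}, and the restricted closure of {E} across the fragments never reaches {C}.
A → D, E is preserved.
A, B, E → D is preserved.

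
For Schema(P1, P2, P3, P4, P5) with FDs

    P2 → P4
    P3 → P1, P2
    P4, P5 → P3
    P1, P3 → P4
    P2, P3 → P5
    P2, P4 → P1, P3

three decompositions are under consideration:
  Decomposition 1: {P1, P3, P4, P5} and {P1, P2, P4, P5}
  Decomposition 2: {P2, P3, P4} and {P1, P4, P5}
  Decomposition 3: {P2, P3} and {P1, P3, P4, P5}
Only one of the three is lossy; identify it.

Decomposition 2

Decomposition 1: common = {P1, P4, P5}, closure = {P1, P2, P3, P4, P5} → lossless.
Decomposition 2: common = {P4}, closure = {P4} → lossy.
Decomposition 3: common = {P3}, closure = {P1, P2, P3, P4, P5} → lossless.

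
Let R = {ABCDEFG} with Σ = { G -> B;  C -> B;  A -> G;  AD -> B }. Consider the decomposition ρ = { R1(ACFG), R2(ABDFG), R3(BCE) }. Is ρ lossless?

No

Chase test. Columns are ABCDEFG; row i has aⱼ where attribute j ∈ Ri, else bᵢⱼ.
Initial tableau (one row per fragment):
  row 1: a1 b12 a3 b14 b15 a6 a7
  row 2: a1 a2 b23 a4 b25 a6 a7
  row 3: b31 a2 a3 b34 a5 b36 b37
Rows 1 and 2 agree on G; apply G→B and equate their B entries.
No row becomes fully distinguished — the join is lossy.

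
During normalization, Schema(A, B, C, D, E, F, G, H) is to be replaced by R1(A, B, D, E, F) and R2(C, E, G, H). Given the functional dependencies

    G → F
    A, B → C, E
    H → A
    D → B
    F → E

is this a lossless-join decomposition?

Common attributes: R1 ∩ R2 = {E}.
No dependency enlarges {E}, so (E)⁺ = {E}.
The closure contains neither all of R1 = {A, B, D, E, F} nor all of R2 = {C, E, G, H}, so the common attributes are not a superkey of either fragment. The join is lossy.

No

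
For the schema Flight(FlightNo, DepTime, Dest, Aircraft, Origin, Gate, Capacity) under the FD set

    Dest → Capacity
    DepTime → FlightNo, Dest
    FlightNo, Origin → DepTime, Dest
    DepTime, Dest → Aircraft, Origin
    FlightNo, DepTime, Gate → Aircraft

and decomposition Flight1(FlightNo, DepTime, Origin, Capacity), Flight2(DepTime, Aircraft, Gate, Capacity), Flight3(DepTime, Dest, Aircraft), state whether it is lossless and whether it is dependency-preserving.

Lossless test (chase): Rows 1 and 2 agree on DepTime; apply DepTime→FlightNo, Dest and equate their FlightNo, Dest entries. Rows 1 and 3 agree on DepTime; apply DepTime→FlightNo, Dest and equate their FlightNo, Dest entries. Rows 1 and 2 agree on DepTime, Dest; apply DepTime, Dest→Aircraft, Origin and equate their Aircraft, Origin entries. Rows 1 and 3 agree on DepTime, Dest; apply DepTime, Dest→Aircraft, Origin and equate their Aircraft, Origin entries. Rows 1 and 3 agree on Dest; apply Dest→Capacity and equate their Capacity entries. Row 2 is now all distinguished symbols — the join is lossless.
Dependency preservation: the restricted closure of {Dest} across the fragments never reaches {Capacity}, so Dest → Capacity cannot be enforced without a join — not preserved.

lossless but not dependency-preserving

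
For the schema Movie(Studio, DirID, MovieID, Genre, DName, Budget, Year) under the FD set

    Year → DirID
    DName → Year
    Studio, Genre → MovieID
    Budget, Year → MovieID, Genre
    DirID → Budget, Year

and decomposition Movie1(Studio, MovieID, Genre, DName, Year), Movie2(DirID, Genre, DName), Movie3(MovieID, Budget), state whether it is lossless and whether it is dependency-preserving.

lossy and not dependency-preserving

Lossless test (chase): Rows 1 and 2 agree on DName; apply DName→Year and equate their Year entries. Rows 1 and 2 agree on Year; apply Year→DirID and equate their DirID entries. Rows 1 and 2 agree on DirID; apply DirID→Budget, Year and equate their Budget, Year entries. Rows 1 and 2 agree on Budget, Year; apply Budget, Year→MovieID, Genre and equate their MovieID, Genre entries. No row becomes fully distinguished — the join is lossy.
Dependency preservation: the restricted closure of {Year} across the fragments never reaches {DirID}, so Year → DirID cannot be enforced without a join — not preserved.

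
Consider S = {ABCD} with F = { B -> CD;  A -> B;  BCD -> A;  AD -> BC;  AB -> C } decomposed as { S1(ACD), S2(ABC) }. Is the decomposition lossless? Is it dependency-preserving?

Lossless test: (AC)⁺ = {ABCD}, which contains all of one fragment — lossless.
Dependency preservation: B → CD; BCD → A; AD → BC are not contained in any single fragment, but the restricted closure of each left-hand side across the fragments still reaches the right-hand side; the remaining FDs each lie inside some fragment. All dependencies are preserved.

lossless and dependency-preserving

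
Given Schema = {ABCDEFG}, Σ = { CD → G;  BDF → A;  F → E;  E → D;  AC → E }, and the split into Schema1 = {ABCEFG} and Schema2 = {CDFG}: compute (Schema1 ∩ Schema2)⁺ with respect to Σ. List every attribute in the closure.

Schema1 ∩ Schema2 = {CFG}.
F → E applies, adding E
E → D applies, adding D
Closure: {CDEFG}.

CDEFG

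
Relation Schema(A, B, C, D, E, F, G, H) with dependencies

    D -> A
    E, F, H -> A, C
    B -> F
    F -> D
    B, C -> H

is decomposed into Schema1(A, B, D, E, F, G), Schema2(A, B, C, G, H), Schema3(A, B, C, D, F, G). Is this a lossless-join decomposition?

No

Chase test. Columns are A, B, C, D, E, F, G, H; row i has aⱼ where attribute j ∈ Schemai, else bᵢⱼ.
Initial tableau (one row per fragment):
  row 1: a1 a2 b13 a4 a5 a6 a7 b18
  row 2: a1 a2 a3 b24 b25 b26 a7 a8
  row 3: a1 a2 a3 a4 b35 a6 a7 b38
Rows 1 and 2 agree on B; apply B→F and equate their F entries.
Rows 1 and 2 agree on F; apply F→D and equate their D entries.
Rows 2 and 3 agree on B, C; apply B, C→H and equate their H entries.
No row becomes fully distinguished — the join is lossy.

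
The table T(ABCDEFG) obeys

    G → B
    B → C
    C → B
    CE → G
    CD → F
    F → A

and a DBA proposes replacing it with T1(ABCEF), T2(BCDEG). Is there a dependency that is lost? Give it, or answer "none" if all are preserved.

CD → F

Check CD → F: no single fragment contains all of {CDF}, and the restricted closure of {CD} across the fragments never reaches {F}.
G → B is preserved.
B → C is preserved.
C → B is preserved.
CE → G is preserved.
F → A is preserved.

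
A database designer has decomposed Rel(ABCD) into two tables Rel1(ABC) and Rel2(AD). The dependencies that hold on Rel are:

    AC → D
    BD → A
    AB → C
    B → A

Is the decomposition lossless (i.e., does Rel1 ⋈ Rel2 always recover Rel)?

No

Common attributes: Rel1 ∩ Rel2 = {A}.
No dependency enlarges {A}, so (A)⁺ = {A}.
The closure contains neither all of Rel1 = {ABC} nor all of Rel2 = {AD}, so the common attributes are not a superkey of either fragment. The join is lossy.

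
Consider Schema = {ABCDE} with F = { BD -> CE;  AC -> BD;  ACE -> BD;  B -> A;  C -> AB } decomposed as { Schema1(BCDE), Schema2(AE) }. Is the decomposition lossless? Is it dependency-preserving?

lossy and not dependency-preserving

Lossless test: (E)⁺ = {E}, which is a superkey of neither fragment — lossy.
Dependency preservation: the restricted closure of {B} across the fragments never reaches {A}, so B → A cannot be enforced without a join — not preserved.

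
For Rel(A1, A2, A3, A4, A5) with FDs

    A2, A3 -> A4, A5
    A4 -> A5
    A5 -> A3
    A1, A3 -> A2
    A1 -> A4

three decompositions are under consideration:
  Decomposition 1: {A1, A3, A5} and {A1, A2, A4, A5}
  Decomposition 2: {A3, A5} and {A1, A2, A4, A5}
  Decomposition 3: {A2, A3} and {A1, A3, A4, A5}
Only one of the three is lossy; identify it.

Decomposition 3

Decomposition 1: common = {A1, A5}, closure = {A1, A2, A3, A4, A5} → lossless.
Decomposition 2: common = {A5}, closure = {A3, A5} → lossless.
Decomposition 3: common = {A3}, closure = {A3} → lossy.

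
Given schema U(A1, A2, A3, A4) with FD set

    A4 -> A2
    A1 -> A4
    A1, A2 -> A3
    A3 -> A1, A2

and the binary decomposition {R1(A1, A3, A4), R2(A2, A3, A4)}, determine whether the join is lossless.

Yes

Common attributes: R1 ∩ R2 = {A3, A4}.
Closure of {A3, A4}: A4 → A2 applies, adding A2; A3 → A1, A2 applies, adding A1. So (A3, A4)⁺ = {A1, A2, A3, A4}.
This closure contains every attribute of R1, so R1 ∩ R2 → R1. The join is lossless.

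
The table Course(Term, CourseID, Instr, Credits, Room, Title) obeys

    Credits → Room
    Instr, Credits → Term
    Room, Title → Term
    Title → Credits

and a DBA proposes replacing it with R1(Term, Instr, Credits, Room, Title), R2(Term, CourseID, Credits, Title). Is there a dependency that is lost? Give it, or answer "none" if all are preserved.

none

Credits → Room lies within R1.
Instr, Credits → Term lies within R1.
Room, Title → Term lies within R1.
Title → Credits lies within R1.
Every dependency is enforceable on the fragments, so the decomposition is dependency-preserving.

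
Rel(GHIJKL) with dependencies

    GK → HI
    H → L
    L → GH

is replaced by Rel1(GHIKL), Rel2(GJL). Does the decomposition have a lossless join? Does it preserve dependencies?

Lossless test: (GL)⁺ = {GHL}, which is a superkey of neither fragment — lossy.
Dependency preservation: every FD's attributes lie within a single fragment, so each can be enforced locally — preserved.

lossy but dependency-preserving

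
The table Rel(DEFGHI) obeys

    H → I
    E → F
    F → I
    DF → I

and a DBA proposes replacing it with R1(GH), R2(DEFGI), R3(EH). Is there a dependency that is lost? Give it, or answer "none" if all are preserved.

Check H → I: no single fragment contains all of {HI}, and the restricted closure of {H} across the fragments never reaches {I}.
E → F is preserved.
F → I is preserved.
DF → I is preserved.

H → I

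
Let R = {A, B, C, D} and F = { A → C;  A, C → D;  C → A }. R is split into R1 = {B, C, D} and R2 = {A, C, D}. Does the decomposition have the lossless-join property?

Yes

Common attributes: R1 ∩ R2 = {C, D}.
Closure of {C, D}: C → A applies, adding A. So (C, D)⁺ = {A, C, D}.
This closure contains every attribute of R2, so R1 ∩ R2 → R2. The join is lossless.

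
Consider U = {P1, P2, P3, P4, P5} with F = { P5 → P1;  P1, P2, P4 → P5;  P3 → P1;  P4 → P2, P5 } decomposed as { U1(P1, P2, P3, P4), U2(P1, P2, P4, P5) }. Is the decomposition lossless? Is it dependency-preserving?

Lossless test: (P1, P2, P4)⁺ = {P1, P2, P4, P5}, which contains all of one fragment — lossless.
Dependency preservation: every FD's attributes lie within a single fragment, so each can be enforced locally — preserved.

lossless and dependency-preserving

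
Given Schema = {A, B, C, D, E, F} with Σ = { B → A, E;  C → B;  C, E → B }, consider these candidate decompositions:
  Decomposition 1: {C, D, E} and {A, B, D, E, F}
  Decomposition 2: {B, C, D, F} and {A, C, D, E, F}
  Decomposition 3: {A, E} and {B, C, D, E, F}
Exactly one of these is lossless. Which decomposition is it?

Decomposition 1: common = {D, E}, closure = {D, E} → lossy.
Decomposition 2: common = {C, D, F}, closure = {A, B, C, D, E, F} → lossless.
Decomposition 3: common = {E}, closure = {E} → lossy.

Decomposition 2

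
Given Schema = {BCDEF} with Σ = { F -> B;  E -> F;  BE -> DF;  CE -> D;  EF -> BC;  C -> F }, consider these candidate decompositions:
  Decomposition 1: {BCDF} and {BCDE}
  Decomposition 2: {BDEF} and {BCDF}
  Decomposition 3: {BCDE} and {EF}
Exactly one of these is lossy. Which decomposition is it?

Decomposition 2

Decomposition 1: common = {BCD}, closure = {BCDF} → lossless.
Decomposition 2: common = {BDF}, closure = {BDF} → lossy.
Decomposition 3: common = {E}, closure = {BCDEF} → lossless.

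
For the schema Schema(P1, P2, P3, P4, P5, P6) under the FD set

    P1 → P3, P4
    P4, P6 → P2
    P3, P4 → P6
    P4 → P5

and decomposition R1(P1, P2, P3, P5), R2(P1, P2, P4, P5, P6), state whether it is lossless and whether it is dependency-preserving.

lossless but not dependency-preserving

Lossless test: (P1, P2, P5)⁺ = {P1, P2, P3, P4, P5, P6}, which contains all of one fragment — lossless.
Dependency preservation: the restricted closure of {P3, P4} across the fragments never reaches {P6}, so P3, P4 → P6 cannot be enforced without a join — not preserved.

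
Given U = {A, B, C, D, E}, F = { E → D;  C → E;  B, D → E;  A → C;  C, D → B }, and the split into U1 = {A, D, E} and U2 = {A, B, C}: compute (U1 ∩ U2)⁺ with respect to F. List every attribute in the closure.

U1 ∩ U2 = {A}.
A → C applies, adding C
C → E applies, adding E
E → D applies, adding D
C, D → B applies, adding B
Closure: {A, B, C, D, E}.

A, B, C, D, E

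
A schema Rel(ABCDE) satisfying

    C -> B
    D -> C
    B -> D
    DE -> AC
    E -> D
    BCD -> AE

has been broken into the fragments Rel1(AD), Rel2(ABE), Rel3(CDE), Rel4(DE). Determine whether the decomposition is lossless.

Yes

Chase test. Columns are ABCDE; row i has aⱼ where attribute j ∈ Reli, else bᵢⱼ.
Initial tableau (one row per fragment):
  row 1: a1 b12 b13 a4 b15
  row 2: a1 a2 b23 b24 a5
  row 3: b31 b32 a3 a4 a5
  row 4: b41 b42 b43 a4 a5
Rows 1 and 3 agree on D; apply D→C and equate their C entries.
Rows 1 and 4 agree on D; apply D→C and equate their C entries.
Rows 3 and 4 agree on DE; apply DE→AC and equate their AC entries.
Rows 2 and 3 agree on E; apply E→D and equate their D entries.
Rows 1 and 3 agree on C; apply C→B and equate their B entries.
Rows 1 and 4 agree on C; apply C→B and equate their B entries.
Rows 1 and 2 agree on D; apply D→C and equate their C entries.
Rows 2 and 3 agree on DE; apply DE→AC and equate their AC entries.
Rows 1 and 3 agree on BCD; apply BCD→AE and equate their AE entries.
Rows 1 and 2 agree on C; apply C→B and equate their B entries.
Row 1 is now all distinguished symbols — the join is lossless.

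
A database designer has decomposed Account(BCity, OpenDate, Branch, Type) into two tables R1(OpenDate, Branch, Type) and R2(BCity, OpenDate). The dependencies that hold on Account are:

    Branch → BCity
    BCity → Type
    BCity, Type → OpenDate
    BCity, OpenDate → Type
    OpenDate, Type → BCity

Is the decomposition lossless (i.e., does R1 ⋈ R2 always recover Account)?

No

Common attributes: R1 ∩ R2 = {OpenDate}.
No dependency enlarges {OpenDate}, so (OpenDate)⁺ = {OpenDate}.
The closure contains neither all of R1 = {OpenDate, Branch, Type} nor all of R2 = {BCity, OpenDate}, so the common attributes are not a superkey of either fragment. The join is lossy.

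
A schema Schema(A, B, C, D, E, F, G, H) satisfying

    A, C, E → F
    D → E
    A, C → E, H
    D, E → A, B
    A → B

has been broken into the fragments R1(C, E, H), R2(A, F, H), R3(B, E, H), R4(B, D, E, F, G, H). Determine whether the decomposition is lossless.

Chase test. Columns are A, B, C, D, E, F, G, H; row i has aⱼ where attribute j ∈ Ri, else bᵢⱼ.
Initial tableau (one row per fragment):
  row 1: b11 b12 a3 b14 a5 b16 b17 a8
  row 2: a1 b22 b23 b24 b25 a6 b27 a8
  row 3: b31 a2 b33 b34 a5 b36 b37 a8
  row 4: b41 a2 b43 a4 a5 a6 a7 a8
No row becomes fully distinguished — the join is lossy.

No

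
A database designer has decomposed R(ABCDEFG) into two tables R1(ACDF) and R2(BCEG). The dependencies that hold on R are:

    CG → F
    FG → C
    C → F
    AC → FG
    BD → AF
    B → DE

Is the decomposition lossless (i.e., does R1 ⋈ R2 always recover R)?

Common attributes: R1 ∩ R2 = {C}.
Closure of {C}: C → F applies, adding F. So (C)⁺ = {CF}.
The closure contains neither all of R1 = {ACDF} nor all of R2 = {BCEG}, so the common attributes are not a superkey of either fragment. The join is lossy.

No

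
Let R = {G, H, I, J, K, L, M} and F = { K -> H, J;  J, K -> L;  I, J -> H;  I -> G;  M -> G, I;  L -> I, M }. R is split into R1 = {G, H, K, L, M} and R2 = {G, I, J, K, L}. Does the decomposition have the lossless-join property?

Yes

Common attributes: R1 ∩ R2 = {G, K, L}.
Closure of {G, K, L}: K → H, J applies, adding H, J; L → I, M applies, adding I, M. So (G, K, L)⁺ = {G, H, I, J, K, L, M}.
This closure contains every attribute of R1, so R1 ∩ R2 → R1. The join is lossless.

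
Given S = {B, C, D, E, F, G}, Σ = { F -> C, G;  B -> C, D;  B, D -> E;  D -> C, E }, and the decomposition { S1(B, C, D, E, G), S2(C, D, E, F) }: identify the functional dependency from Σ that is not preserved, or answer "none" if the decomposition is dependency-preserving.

F -> C, G

Check F → C, G: no single fragment contains all of {C, F, G}, and the restricted closure of {F} across the fragments never reaches {C, G}.
B → C, D is preserved.
B, D → E is preserved.
D → C, E is preserved.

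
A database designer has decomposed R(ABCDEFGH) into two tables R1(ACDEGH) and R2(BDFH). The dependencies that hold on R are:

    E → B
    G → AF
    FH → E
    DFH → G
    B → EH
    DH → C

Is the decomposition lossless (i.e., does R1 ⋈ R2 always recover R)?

Common attributes: R1 ∩ R2 = {DH}.
Closure of {DH}: DH → C applies, adding C. So (DH)⁺ = {CDH}.
The closure contains neither all of R1 = {ACDEGH} nor all of R2 = {BDFH}, so the common attributes are not a superkey of either fragment. The join is lossy.

No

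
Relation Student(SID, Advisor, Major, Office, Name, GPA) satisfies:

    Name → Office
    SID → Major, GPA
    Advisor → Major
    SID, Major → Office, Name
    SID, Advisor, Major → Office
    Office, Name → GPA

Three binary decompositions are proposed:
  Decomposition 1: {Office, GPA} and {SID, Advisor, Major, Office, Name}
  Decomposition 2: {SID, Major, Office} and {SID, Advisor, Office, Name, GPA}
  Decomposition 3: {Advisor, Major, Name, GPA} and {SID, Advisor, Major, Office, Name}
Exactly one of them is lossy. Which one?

Decomposition 1: common = {Office}, closure = {Office} → lossy.
Decomposition 2: common = {SID, Office}, closure = {SID, Major, Office, Name, GPA} → lossless.
Decomposition 3: common = {Advisor, Major, Name}, closure = {Advisor, Major, Office, Name, GPA} → lossless.

Decomposition 1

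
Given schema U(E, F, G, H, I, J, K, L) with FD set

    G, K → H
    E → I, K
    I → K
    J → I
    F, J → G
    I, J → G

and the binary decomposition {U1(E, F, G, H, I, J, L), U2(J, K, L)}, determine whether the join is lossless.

Yes

Common attributes: U1 ∩ U2 = {J, L}.
Closure of {J, L}: J → I applies, adding I; I, J → G applies, adding G; I → K applies, adding K; G, K → H applies, adding H. So (J, L)⁺ = {G, H, I, J, K, L}.
This closure contains every attribute of U2, so U1 ∩ U2 → U2. The join is lossless.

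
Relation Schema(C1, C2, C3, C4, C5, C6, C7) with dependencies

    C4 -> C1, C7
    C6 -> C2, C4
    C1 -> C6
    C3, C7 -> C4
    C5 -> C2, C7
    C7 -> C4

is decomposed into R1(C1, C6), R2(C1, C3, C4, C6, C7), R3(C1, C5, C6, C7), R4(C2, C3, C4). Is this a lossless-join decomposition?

No

Chase test. Columns are C1, C2, C3, C4, C5, C6, C7; row i has aⱼ where attribute j ∈ Ri, else bᵢⱼ.
Initial tableau (one row per fragment):
  row 1: a1 b12 b13 b14 b15 a6 b17
  row 2: a1 b22 a3 a4 b25 a6 a7
  row 3: a1 b32 b33 b34 a5 a6 a7
  row 4: b41 a2 a3 a4 b45 b46 b47
Rows 2 and 4 agree on C4; apply C4→C1, C7 and equate their C1, C7 entries.
Rows 1 and 2 agree on C6; apply C6→C2, C4 and equate their C2, C4 entries.
Rows 1 and 3 agree on C6; apply C6→C2, C4 and equate their C2, C4 entries.
Rows 1 and 4 agree on C1; apply C1→C6 and equate their C6 entries.
Rows 1 and 2 agree on C4; apply C4→C1, C7 and equate their C1, C7 entries.
Rows 1 and 4 agree on C6; apply C6→C2, C4 and equate their C2, C4 entries.
No row becomes fully distinguished — the join is lossy.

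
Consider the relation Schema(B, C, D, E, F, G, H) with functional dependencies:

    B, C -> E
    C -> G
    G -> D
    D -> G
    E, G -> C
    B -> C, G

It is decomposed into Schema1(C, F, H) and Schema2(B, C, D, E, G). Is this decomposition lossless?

No

Common attributes: Schema1 ∩ Schema2 = {C}.
Closure of {C}: C → G applies, adding G; G → D applies, adding D. So (C)⁺ = {C, D, G}.
The closure contains neither all of Schema1 = {C, F, H} nor all of Schema2 = {B, C, D, E, G}, so the common attributes are not a superkey of either fragment. The join is lossy.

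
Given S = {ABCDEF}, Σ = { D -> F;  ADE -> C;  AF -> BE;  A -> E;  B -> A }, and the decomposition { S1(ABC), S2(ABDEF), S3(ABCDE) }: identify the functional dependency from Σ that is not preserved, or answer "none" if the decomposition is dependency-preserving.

none

D → F lies within S2.
ADE → C lies within S3.
AF → BE lies within S2.
A → E lies within S2.
B → A lies within S1.
Every dependency is enforceable on the fragments, so the decomposition is dependency-preserving.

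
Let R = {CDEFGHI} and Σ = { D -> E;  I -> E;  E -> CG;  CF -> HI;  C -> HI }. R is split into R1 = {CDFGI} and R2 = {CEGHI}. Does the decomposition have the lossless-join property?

Yes

Common attributes: R1 ∩ R2 = {CGI}.
Closure of {CGI}: I → E applies, adding E; C → HI applies, adding H. So (CGI)⁺ = {CEGHI}.
This closure contains every attribute of R2, so R1 ∩ R2 → R2. The join is lossless.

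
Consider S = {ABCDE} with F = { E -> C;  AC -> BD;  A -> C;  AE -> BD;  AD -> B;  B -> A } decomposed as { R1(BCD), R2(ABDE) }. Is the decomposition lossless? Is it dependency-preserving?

Lossless test: (BD)⁺ = {ABCD}, which contains all of one fragment — lossless.
Dependency preservation: the restricted closure of {E} across the fragments never reaches {C}, so E → C cannot be enforced without a join — not preserved.

lossless but not dependency-preserving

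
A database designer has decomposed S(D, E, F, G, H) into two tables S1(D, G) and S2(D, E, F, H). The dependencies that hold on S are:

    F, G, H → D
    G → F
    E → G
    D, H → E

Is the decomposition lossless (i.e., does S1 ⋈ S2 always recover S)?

No

Common attributes: S1 ∩ S2 = {D}.
No dependency enlarges {D}, so (D)⁺ = {D}.
The closure contains neither all of S1 = {D, G} nor all of S2 = {D, E, F, H}, so the common attributes are not a superkey of either fragment. The join is lossy.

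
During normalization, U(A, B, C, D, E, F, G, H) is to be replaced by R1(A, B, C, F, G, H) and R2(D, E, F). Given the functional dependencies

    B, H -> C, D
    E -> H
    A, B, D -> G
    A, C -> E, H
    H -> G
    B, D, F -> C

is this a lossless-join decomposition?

No

Common attributes: R1 ∩ R2 = {F}.
No dependency enlarges {F}, so (F)⁺ = {F}.
The closure contains neither all of R1 = {A, B, C, F, G, H} nor all of R2 = {D, E, F}, so the common attributes are not a superkey of either fragment. The join is lossy.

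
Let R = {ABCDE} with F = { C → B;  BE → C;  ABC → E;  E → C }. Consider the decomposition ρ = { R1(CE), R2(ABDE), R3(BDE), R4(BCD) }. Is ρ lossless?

Yes

Chase test. Columns are ABCDE; row i has aⱼ where attribute j ∈ Ri, else bᵢⱼ.
Initial tableau (one row per fragment):
  row 1: b11 b12 a3 b14 a5
  row 2: a1 a2 b23 a4 a5
  row 3: b31 a2 b33 a4 a5
  row 4: b41 a2 a3 a4 b45
Rows 1 and 4 agree on C; apply C→B and equate their B entries.
Rows 1 and 2 agree on BE; apply BE→C and equate their C entries.
Rows 1 and 3 agree on BE; apply BE→C and equate their C entries.
Row 2 is now all distinguished symbols — the join is lossless.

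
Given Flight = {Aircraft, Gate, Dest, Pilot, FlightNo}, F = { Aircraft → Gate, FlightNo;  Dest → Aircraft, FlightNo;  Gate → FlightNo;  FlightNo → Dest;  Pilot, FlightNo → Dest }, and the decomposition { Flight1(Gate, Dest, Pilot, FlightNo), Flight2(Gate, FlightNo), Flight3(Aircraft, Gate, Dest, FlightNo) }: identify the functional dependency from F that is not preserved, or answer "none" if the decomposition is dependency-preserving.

none

Aircraft → Gate, FlightNo lies within Flight3.
Dest → Aircraft, FlightNo lies within Flight3.
Gate → FlightNo lies within Flight1.
FlightNo → Dest lies within Flight1.
Pilot, FlightNo → Dest lies within Flight1.
Every dependency is enforceable on the fragments, so the decomposition is dependency-preserving.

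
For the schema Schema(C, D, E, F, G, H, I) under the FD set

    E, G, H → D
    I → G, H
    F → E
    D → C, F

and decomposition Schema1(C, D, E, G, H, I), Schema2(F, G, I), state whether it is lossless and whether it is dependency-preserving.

lossy and not dependency-preserving

Lossless test: (G, I)⁺ = {G, H, I}, which is a superkey of neither fragment — lossy.
Dependency preservation: the restricted closure of {F} across the fragments never reaches {E}, so F → E cannot be enforced without a join — not preserved.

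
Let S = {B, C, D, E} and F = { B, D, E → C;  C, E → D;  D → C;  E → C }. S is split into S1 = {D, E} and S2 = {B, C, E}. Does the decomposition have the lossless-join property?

Common attributes: S1 ∩ S2 = {E}.
Closure of {E}: E → C applies, adding C; C, E → D applies, adding D. So (E)⁺ = {C, D, E}.
This closure contains every attribute of S1, so S1 ∩ S2 → S1. The join is lossless.

Yes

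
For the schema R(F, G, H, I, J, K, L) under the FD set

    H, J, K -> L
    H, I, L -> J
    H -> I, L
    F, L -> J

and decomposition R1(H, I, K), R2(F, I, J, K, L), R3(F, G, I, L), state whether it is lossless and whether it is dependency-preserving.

Lossless test (chase): Rows 2 and 3 agree on F, L; apply F, L→J and equate their J entries. No row becomes fully distinguished — the join is lossy.
Dependency preservation: the restricted closure of {H, J, K} across the fragments never reaches {L}, so H, J, K → L cannot be enforced without a join — not preserved.

lossy and not dependency-preserving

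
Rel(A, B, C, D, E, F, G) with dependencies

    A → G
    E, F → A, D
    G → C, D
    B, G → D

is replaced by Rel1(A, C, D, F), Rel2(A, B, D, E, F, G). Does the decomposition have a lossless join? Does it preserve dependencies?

lossless but not dependency-preserving

Lossless test: (A, D, F)⁺ = {A, C, D, F, G}, which contains all of one fragment — lossless.
Dependency preservation: the restricted closure of {G} across the fragments never reaches {C, D}, so G → C, D cannot be enforced without a join — not preserved.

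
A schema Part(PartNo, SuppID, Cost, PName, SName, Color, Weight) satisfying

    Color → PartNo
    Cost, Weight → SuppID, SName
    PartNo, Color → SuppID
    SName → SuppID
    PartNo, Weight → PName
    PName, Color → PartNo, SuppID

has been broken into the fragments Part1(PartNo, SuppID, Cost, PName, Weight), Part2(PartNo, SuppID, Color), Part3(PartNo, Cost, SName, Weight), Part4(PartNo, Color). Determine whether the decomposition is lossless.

No

Chase test. Columns are PartNo, SuppID, Cost, PName, SName, Color, Weight; row i has aⱼ where attribute j ∈ Parti, else bᵢⱼ.
Initial tableau (one row per fragment):
  row 1: a1 a2 a3 a4 b15 b16 a7
  row 2: a1 a2 b23 b24 b25 a6 b27
  row 3: a1 b32 a3 b34 a5 b36 a7
  row 4: a1 b42 b43 b44 b45 a6 b47
Rows 1 and 3 agree on Cost, Weight; apply Cost, Weight→SuppID, SName and equate their SuppID, SName entries.
Rows 2 and 4 agree on PartNo, Color; apply PartNo, Color→SuppID and equate their SuppID entries.
Rows 1 and 3 agree on PartNo, Weight; apply PartNo, Weight→PName and equate their PName entries.
No row becomes fully distinguished — the join is lossy.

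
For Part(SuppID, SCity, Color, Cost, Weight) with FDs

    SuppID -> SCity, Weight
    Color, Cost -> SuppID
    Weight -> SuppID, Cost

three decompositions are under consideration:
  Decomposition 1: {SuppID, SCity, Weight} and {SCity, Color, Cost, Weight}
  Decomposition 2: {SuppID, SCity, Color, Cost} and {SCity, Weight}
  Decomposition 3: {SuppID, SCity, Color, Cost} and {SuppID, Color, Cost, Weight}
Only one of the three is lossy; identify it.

Decomposition 2

Decomposition 1: common = {SCity, Weight}, closure = {SuppID, SCity, Cost, Weight} → lossless.
Decomposition 2: common = {SCity}, closure = {SCity} → lossy.
Decomposition 3: common = {SuppID, Color, Cost}, closure = {SuppID, SCity, Color, Cost, Weight} → lossless.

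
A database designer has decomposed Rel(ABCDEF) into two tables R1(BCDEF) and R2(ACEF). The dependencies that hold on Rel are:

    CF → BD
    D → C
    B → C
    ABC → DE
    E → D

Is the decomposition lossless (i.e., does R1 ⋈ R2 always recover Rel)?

Yes

Common attributes: R1 ∩ R2 = {CEF}.
Closure of {CEF}: CF → BD applies, adding BD. So (CEF)⁺ = {BCDEF}.
This closure contains every attribute of R1, so R1 ∩ R2 → R1. The join is lossless.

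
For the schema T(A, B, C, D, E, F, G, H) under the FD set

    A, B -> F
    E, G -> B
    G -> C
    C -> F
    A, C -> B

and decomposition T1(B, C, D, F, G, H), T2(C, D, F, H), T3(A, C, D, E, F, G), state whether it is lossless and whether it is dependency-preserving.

Lossless test (chase): applying each FD to every pair of rows produces no changes in the tableau, so no row becomes fully distinguished — the join is lossy.
Dependency preservation: the restricted closure of {A, B} across the fragments never reaches {F}, so A, B → F cannot be enforced without a join — not preserved.

lossy and not dependency-preserving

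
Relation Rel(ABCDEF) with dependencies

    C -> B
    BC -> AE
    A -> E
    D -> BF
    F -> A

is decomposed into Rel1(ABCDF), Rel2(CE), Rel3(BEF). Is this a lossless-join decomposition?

Yes

Chase test. Columns are ABCDEF; row i has aⱼ where attribute j ∈ Reli, else bᵢⱼ.
Initial tableau (one row per fragment):
  row 1: a1 a2 a3 a4 b15 a6
  row 2: b21 b22 a3 b24 a5 b26
  row 3: b31 a2 b33 b34 a5 a6
Rows 1 and 2 agree on C; apply C→B and equate their B entries.
Rows 1 and 2 agree on BC; apply BC→AE and equate their AE entries.
Rows 1 and 3 agree on F; apply F→A and equate their A entries.
Row 1 is now all distinguished symbols — the join is lossless.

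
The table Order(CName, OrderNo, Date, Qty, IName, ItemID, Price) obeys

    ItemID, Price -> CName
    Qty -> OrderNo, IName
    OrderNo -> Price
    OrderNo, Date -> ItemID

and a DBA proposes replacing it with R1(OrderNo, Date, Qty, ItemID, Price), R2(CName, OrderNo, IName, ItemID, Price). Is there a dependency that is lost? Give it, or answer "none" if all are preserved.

Check Qty → OrderNo, IName: no single fragment contains all of {OrderNo, Qty, IName}, and the restricted closure of {Qty} across the fragments never reaches {OrderNo, IName}.
ItemID, Price → CName is preserved.
OrderNo → Price is preserved.
OrderNo, Date → ItemID is preserved.

Qty -> OrderNo, IName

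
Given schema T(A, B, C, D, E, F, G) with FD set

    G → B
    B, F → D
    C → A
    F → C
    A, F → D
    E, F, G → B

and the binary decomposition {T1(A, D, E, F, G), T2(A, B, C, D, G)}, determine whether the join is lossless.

No

Common attributes: T1 ∩ T2 = {A, D, G}.
Closure of {A, D, G}: G → B applies, adding B. So (A, D, G)⁺ = {A, B, D, G}.
The closure contains neither all of T1 = {A, D, E, F, G} nor all of T2 = {A, B, C, D, G}, so the common attributes are not a superkey of either fragment. The join is lossy.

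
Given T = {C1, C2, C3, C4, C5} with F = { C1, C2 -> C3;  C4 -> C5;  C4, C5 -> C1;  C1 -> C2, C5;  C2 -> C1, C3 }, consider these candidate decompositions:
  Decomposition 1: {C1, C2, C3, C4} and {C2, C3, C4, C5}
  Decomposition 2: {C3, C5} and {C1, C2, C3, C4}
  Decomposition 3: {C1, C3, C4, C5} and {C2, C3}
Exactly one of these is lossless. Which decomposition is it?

Decomposition 1: common = {C2, C3, C4}, closure = {C1, C2, C3, C4, C5} → lossless.
Decomposition 2: common = {C3}, closure = {C3} → lossy.
Decomposition 3: common = {C3}, closure = {C3} → lossy.

Decomposition 1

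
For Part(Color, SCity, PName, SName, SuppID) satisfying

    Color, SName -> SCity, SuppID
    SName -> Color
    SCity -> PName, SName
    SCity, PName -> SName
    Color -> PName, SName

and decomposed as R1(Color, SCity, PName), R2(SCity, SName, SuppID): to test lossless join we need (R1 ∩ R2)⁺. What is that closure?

R1 ∩ R2 = {SCity}.
SCity → PName, SName applies, adding PName, SName
SName → Color applies, adding Color
Color, SName → SCity, SuppID applies, adding SuppID
Closure: {Color, SCity, PName, SName, SuppID}.

Color, SCity, PName, SName, SuppID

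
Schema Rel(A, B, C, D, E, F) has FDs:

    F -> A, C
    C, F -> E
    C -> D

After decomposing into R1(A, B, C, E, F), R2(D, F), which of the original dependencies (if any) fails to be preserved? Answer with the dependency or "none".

C -> D

Check C → D: no single fragment contains all of {C, D}, and the restricted closure of {C} across the fragments never reaches {D}.
F → A, C is preserved.
C, F → E is preserved.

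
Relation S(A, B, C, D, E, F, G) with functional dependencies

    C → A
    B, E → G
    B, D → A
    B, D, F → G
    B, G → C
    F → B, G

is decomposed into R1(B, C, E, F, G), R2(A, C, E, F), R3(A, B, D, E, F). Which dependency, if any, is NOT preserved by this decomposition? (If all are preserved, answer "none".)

none

C → A lies within R2.
B, E → G lies within R1.
B, D → A lies within R3.
B, D, F → G: restricted closure across fragments reaches G.
B, G → C lies within R1.
F → B, G lies within R1.
Every dependency is enforceable on the fragments, so the decomposition is dependency-preserving.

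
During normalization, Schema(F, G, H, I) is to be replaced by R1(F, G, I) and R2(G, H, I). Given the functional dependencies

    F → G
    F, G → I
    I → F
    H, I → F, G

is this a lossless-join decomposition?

Common attributes: R1 ∩ R2 = {G, I}.
Closure of {G, I}: I → F applies, adding F. So (G, I)⁺ = {F, G, I}.
This closure contains every attribute of R1, so R1 ∩ R2 → R1. The join is lossless.

Yes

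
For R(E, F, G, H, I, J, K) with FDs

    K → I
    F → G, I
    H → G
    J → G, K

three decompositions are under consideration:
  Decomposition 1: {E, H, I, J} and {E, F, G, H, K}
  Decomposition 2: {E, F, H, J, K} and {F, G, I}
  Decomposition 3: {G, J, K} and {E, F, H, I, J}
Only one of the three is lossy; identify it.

Decomposition 1

Decomposition 1: common = {E, H}, closure = {E, G, H} → lossy.
Decomposition 2: common = {F}, closure = {F, G, I} → lossless.
Decomposition 3: common = {J}, closure = {G, I, J, K} → lossless.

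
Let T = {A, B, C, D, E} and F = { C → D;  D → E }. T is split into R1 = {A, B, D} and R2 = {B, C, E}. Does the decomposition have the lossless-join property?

No

Common attributes: R1 ∩ R2 = {B}.
No dependency enlarges {B}, so (B)⁺ = {B}.
The closure contains neither all of R1 = {A, B, D} nor all of R2 = {B, C, E}, so the common attributes are not a superkey of either fragment. The join is lossy.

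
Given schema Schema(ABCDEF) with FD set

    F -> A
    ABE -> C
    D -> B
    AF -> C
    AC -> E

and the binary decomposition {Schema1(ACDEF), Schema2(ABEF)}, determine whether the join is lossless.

Common attributes: Schema1 ∩ Schema2 = {AEF}.
Closure of {AEF}: AF → C applies, adding C. So (AEF)⁺ = {ACEF}.
The closure contains neither all of Schema1 = {ACDEF} nor all of Schema2 = {ABEF}, so the common attributes are not a superkey of either fragment. The join is lossy.

No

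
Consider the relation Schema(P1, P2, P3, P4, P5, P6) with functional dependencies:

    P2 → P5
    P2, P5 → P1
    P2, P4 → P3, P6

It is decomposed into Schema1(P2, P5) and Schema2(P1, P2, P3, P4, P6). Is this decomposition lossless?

Yes

Common attributes: Schema1 ∩ Schema2 = {P2}.
Closure of {P2}: P2 → P5 applies, adding P5; P2, P5 → P1 applies, adding P1. So (P2)⁺ = {P1, P2, P5}.
This closure contains every attribute of Schema1, so Schema1 ∩ Schema2 → Schema1. The join is lossless.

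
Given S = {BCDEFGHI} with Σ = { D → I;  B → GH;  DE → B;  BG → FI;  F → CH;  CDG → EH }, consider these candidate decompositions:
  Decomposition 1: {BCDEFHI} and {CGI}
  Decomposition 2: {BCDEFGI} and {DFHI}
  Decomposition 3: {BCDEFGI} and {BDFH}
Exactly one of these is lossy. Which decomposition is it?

Decomposition 1: common = {CI}, closure = {CI} → lossy.
Decomposition 2: common = {DFI}, closure = {CDFHI} → lossless.
Decomposition 3: common = {BDF}, closure = {BCDEFGHI} → lossless.

Decomposition 1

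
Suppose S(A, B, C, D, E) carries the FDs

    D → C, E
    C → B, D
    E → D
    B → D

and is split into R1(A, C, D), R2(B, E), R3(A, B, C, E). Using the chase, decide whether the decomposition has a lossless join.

Chase test. Columns are A, B, C, D, E; row i has aⱼ where attribute j ∈ Ri, else bᵢⱼ.
Initial tableau (one row per fragment):
  row 1: a1 b12 a3 a4 b15
  row 2: b21 a2 b23 b24 a5
  row 3: a1 a2 a3 b34 a5
Rows 1 and 3 agree on C; apply C→B, D and equate their B, D entries.
Rows 2 and 3 agree on E; apply E→D and equate their D entries.
Rows 1 and 2 agree on D; apply D→C, E and equate their C, E entries.
Row 1 is now all distinguished symbols — the join is lossless.

Yes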